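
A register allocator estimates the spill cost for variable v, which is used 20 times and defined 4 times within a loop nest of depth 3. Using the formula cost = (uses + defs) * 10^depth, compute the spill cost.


uses + defs = 20 + 4 = 24
10^3 = 1000
Spill cost = 24 * 1000 = 24000

24000


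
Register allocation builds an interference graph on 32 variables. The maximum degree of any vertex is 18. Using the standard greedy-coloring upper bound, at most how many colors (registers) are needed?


Greedy coloring never needs more than (max_degree + 1) colors: when coloring a vertex, at most max_degree neighbors are already colored.
Upper bound = 18 + 1 = 19

19


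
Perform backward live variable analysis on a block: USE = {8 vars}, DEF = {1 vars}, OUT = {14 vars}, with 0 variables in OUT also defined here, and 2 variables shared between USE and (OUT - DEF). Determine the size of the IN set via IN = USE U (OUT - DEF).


OUT - DEF: 14 - 0 = 14
|IN| = |USE| + |OUT - DEF| - |USE ∩ (OUT - DEF)| = 8 + 14 - 2 = 20

20


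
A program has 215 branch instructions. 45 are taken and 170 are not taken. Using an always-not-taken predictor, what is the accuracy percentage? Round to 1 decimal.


Predictor: always-not-taken
Correct predictions = 170
Accuracy = 170 / 215 * 100 = 79.1%

79.1


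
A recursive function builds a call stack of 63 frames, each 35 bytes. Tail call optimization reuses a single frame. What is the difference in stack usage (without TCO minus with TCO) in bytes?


Without TCO: 63 * 35 = 2205 bytes
With TCO: reuse 1 frame = 35 bytes
Savings = 2205 - 35 = 2170

2170


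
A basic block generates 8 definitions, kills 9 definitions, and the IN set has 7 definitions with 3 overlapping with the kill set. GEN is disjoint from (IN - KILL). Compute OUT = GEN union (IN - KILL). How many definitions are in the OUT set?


IN - KILL: 7 - 3 = 4 surviving definitions
OUT = GEN + surviving = 8 + 4 = 12

12


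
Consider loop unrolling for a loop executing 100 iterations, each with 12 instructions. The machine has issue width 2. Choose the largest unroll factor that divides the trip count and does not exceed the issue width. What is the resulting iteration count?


Largest divisor of 100 <= 2 is 2
New iterations = 100 / 2 = 50

50


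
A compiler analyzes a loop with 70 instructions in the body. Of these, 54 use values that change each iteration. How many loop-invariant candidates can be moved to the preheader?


Invariant candidates = total - loop-dependent
= 70 - 54 = 16

16


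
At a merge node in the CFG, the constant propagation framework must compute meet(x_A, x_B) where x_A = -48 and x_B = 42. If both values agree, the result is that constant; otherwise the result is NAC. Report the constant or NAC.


Meet operation: if both paths give the same constant, result is that constant; if they differ, result is NAC (not-a-constant).
Path A: -48, Path B: 42 -> differ
Result: not-a-constant -> NAC

NAC


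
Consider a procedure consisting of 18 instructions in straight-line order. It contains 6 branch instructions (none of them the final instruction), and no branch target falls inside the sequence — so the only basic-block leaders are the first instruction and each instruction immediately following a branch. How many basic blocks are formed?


With no in-sequence branch targets, the leaders are the first instruction plus the instruction after each branch.
Number of basic blocks = branches + 1
= 6 + 1 = 7

7


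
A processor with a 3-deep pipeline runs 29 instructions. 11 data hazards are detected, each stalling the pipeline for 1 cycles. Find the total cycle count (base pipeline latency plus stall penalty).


Base cycles = 3 + 29 - 1 = 31
Total stalls = 11 * 1 = 11
Total = 31 + 11 = 42

42


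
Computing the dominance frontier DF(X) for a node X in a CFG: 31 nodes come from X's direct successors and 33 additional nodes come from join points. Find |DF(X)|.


DF(X) = direct successor contributions + join point contributions
= 31 + 33 = 64

64


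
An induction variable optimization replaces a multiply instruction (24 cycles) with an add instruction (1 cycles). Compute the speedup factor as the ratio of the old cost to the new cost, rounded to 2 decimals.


Ratio = mult_cost / add_cost = 24 / 1 = 24.0

24.0


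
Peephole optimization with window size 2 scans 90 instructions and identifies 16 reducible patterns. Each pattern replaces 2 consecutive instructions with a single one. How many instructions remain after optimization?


Each match removes 1 instructions.
Total removed = 16 * 1 = 16
Remaining = 90 - 16 = 74

74


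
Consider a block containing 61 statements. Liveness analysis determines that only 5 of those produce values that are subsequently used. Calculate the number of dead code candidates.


Dead code = total statements - live definitions
= 61 - 5 = 56

56


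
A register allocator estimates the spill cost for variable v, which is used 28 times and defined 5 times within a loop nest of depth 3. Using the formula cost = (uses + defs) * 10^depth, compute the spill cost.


uses + defs = 28 + 5 = 33
10^3 = 1000
Spill cost = 33 * 1000 = 33000

33000


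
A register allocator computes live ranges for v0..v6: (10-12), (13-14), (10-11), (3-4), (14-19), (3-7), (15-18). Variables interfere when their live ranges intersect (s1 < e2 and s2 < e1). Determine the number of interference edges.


Check all pairs for overlapping intervals.
Two intervals (s1,e1) and (s2,e2) overlap if s1 < e2 and s2 < e1.
v0 (10-12) vs v1..v6: overlaps v2 -> 1
v1 (13-14) vs v2..v6: overlaps none -> 0
v2 (10-11) vs v3..v6: overlaps none -> 0
v3 (3-4) vs v4..v6: overlaps v5 -> 1
v4 (14-19) vs v5..v6: overlaps v6 -> 1
v5 (3-7) vs v6: overlaps none -> 0
Total overlapping pairs = 1 + 0 + 0 + 1 + 1 + 0 = 3

3


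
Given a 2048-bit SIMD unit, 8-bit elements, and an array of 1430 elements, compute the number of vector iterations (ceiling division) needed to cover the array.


Width = 2048 / 8 = 256 elements per vector op
Iterations = ceil(1430 / 256) = 6

6


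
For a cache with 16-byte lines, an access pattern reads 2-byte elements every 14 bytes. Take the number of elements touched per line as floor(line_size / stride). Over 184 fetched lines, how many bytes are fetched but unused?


Elements per line = floor(16 / 14) = 1
Bytes used per line = 1 * 2 = 2
Wasted per line = 16 - 2 = 14
Total wasted = 14 * 184 = 2576

2576


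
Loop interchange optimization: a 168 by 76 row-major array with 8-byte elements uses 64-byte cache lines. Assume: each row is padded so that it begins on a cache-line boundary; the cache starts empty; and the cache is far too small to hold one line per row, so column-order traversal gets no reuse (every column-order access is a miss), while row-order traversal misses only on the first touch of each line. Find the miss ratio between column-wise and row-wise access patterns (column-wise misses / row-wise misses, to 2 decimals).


Each row occupies 76 * 8 = 608 bytes and starts on a line boundary, so it spans ceil(608 / 64) = 10 cache lines.
Row-major traversal misses (one per line touched): 168 * ceil(76 * 8 / 64) = 1680
Column-major traversal misses (no reuse, every access misses): 168 * 76 = 12768
Ratio = 12768 / 1680 = 7.6

7.6


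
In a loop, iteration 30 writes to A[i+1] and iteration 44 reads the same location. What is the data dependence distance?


Distance = read iteration - write iteration
= 44 - 30 = 14

14


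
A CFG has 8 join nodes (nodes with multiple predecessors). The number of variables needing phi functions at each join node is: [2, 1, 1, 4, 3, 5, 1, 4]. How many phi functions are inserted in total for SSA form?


Total phi functions = sum of phi functions at each join node
= 2 + 1 + 1 + 4 + 3 + 5 + 1 + 4 = 21

21


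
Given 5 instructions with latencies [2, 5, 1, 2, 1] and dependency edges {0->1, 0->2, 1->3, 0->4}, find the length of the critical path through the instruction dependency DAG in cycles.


Compute longest path through dependency graph: dist(Ik) = max over predecessors of dist + latency(Ik).
dist(I0) = latency 2 = 2
dist(I1) = dist(I0) + 5 = 2 + 5 = 7
dist(I2) = dist(I0) + 1 = 2 + 1 = 3
dist(I3) = dist(I1) + 2 = 7 + 2 = 9
dist(I4) = dist(I0) + 1 = 2 + 1 = 3
Critical path = max dist = 9

9


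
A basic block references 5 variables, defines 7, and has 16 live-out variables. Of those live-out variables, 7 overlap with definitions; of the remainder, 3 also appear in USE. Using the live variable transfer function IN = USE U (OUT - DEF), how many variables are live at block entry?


OUT - DEF: 16 - 7 = 9
|IN| = |USE| + |OUT - DEF| - |USE ∩ (OUT - DEF)| = 5 + 9 - 3 = 11

11


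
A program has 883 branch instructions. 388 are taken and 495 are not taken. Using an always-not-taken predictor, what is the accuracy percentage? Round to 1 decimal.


Predictor: always-not-taken
Correct predictions = 495
Accuracy = 495 / 883 * 100 = 56.1%

56.1


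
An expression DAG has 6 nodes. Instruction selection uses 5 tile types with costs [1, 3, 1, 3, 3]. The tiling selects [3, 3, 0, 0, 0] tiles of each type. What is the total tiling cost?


Total cost = sum(count_i * cost_i)
= 3*1 + 3*3 + 0*1 + 0*3 + 0*3
= 12

12


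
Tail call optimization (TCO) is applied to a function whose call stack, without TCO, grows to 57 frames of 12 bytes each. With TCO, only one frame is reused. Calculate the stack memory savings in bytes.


Without TCO: 57 * 12 = 684 bytes
With TCO: reuse 1 frame = 12 bytes
Savings = 684 - 12 = 672

672


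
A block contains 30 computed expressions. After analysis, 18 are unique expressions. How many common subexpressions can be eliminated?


CSE count = total expressions - unique expressions
= 30 - 18 = 12

12


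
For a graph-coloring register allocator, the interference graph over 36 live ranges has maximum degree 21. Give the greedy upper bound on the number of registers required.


Greedy coloring never needs more than (max_degree + 1) colors: when coloring a vertex, at most max_degree neighbors are already colored.
Upper bound = 21 + 1 = 22

22


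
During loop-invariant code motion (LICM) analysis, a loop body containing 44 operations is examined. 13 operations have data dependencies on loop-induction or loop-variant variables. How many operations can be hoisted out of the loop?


Invariant candidates = total - loop-dependent
= 44 - 13 = 31

31


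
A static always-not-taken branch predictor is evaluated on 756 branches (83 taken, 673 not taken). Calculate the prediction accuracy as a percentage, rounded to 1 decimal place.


Predictor: always-not-taken
Correct predictions = 673
Accuracy = 673 / 756 * 100 = 89.0%

89.0


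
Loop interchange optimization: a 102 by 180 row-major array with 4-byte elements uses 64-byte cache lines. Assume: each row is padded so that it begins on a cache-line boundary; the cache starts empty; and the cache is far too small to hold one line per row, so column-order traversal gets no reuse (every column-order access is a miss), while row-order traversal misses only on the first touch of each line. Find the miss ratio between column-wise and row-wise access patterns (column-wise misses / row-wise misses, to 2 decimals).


Each row occupies 180 * 4 = 720 bytes and starts on a line boundary, so it spans ceil(720 / 64) = 12 cache lines.
Row-major traversal misses (one per line touched): 102 * ceil(180 * 4 / 64) = 1224
Column-major traversal misses (no reuse, every access misses): 102 * 180 = 18360
Ratio = 18360 / 1224 = 15.0

15.0


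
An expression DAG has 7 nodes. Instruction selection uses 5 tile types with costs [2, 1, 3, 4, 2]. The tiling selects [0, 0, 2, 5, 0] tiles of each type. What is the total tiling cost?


Total cost = sum(count_i * cost_i)
= 0*2 + 0*1 + 2*3 + 5*4 + 0*2
= 26

26


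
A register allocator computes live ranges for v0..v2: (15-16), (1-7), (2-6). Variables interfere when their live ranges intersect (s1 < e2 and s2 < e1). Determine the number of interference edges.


Check all pairs for overlapping intervals.
Two intervals (s1,e1) and (s2,e2) overlap if s1 < e2 and s2 < e1.
v0 (15-16) vs v1..v2: overlaps none -> 0
v1 (1-7) vs v2: overlaps v2 -> 1
Total overlapping pairs = 0 + 1 = 1

1


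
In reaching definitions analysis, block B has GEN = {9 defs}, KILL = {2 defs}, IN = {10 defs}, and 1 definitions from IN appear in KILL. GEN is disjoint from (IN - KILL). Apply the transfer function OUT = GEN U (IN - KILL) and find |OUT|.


IN - KILL: 10 - 1 = 9 surviving definitions
OUT = GEN + surviving = 9 + 9 = 18

18


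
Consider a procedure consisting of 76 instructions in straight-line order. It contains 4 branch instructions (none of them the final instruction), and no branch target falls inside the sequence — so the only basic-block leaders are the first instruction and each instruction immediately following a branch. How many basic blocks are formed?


With no in-sequence branch targets, the leaders are the first instruction plus the instruction after each branch.
Number of basic blocks = branches + 1
= 4 + 1 = 5

5


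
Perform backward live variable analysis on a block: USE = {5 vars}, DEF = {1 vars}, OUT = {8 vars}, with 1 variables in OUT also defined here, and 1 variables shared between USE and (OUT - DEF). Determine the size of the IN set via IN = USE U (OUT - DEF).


OUT - DEF: 8 - 1 = 7
|IN| = |USE| + |OUT - DEF| - |USE ∩ (OUT - DEF)| = 5 + 7 - 1 = 11

11


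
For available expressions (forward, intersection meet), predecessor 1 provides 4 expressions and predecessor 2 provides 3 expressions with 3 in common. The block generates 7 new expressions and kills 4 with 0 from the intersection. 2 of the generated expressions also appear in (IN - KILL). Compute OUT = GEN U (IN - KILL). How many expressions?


IN = intersection of predecessors = 3
IN - KILL = 3 - 0 = 3
|OUT| = |GEN| + |IN - KILL| - |GEN ∩ (IN - KILL)| = 7 + 3 - 2 = 8

8


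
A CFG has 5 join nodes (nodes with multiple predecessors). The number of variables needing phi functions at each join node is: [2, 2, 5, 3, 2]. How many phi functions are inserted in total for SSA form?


Total phi functions = sum of phi functions at each join node
= 2 + 2 + 5 + 3 + 2 = 14

14


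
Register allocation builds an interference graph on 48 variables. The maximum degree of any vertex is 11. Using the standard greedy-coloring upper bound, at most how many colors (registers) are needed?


Greedy coloring never needs more than (max_degree + 1) colors: when coloring a vertex, at most max_degree neighbors are already colored.
Upper bound = 11 + 1 = 12

12


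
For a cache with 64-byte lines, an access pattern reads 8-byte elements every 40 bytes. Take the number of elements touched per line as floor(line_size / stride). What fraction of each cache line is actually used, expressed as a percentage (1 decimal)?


Elements per cache line = floor(64 / 40) = 1
Bytes used = 1 * 8 = 8
Utilization = 8 / 64 * 100 = 12.5%

12.5


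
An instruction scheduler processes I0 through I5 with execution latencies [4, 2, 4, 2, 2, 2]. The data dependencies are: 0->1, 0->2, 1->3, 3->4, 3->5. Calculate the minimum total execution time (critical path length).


Compute longest path through dependency graph: dist(Ik) = max over predecessors of dist + latency(Ik).
dist(I0) = latency 4 = 4
dist(I1) = dist(I0) + 2 = 4 + 2 = 6
dist(I2) = dist(I0) + 4 = 4 + 4 = 8
dist(I3) = dist(I1) + 2 = 6 + 2 = 8
dist(I4) = dist(I3) + 2 = 8 + 2 = 10
dist(I5) = dist(I3) + 2 = 8 + 2 = 10
Critical path = max dist = 10

10


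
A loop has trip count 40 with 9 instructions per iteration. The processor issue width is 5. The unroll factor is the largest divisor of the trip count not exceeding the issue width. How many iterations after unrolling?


Largest divisor of 40 <= 5 is 5
New iterations = 40 / 5 = 8

8


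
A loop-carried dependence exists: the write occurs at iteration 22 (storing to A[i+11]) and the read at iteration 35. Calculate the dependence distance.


Distance = read iteration - write iteration
= 35 - 22 = 13

13


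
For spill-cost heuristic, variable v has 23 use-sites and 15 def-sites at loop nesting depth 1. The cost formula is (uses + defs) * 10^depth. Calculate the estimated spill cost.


uses + defs = 23 + 15 = 38
10^1 = 10
Spill cost = 38 * 10 = 380

380


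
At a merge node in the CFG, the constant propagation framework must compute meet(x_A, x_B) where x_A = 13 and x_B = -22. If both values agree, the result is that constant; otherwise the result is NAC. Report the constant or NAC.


Meet operation: if both paths give the same constant, result is that constant; if they differ, result is NAC (not-a-constant).
Path A: 13, Path B: -22 -> differ
Result: not-a-constant -> NAC

NAC


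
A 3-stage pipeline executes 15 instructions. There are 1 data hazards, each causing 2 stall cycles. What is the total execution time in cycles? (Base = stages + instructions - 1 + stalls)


Base cycles = 3 + 15 - 1 = 17
Total stalls = 1 * 2 = 2
Total = 17 + 2 = 19

19


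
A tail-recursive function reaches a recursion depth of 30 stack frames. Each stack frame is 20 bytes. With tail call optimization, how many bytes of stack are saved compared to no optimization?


Without TCO: 30 * 20 = 600 bytes
With TCO: reuse 1 frame = 20 bytes
Savings = 600 - 20 = 580

580


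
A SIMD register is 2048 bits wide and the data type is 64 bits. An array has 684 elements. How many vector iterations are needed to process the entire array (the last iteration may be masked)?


Width = 2048 / 64 = 32 elements per vector op
Iterations = ceil(684 / 32) = 22

22


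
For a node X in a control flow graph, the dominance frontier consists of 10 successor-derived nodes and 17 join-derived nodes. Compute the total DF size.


DF(X) = direct successor contributions + join point contributions
= 10 + 17 = 27

27


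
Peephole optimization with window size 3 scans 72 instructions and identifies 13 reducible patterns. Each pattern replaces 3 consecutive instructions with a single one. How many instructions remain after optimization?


Each match removes 2 instructions.
Total removed = 13 * 2 = 26
Remaining = 72 - 26 = 46

46


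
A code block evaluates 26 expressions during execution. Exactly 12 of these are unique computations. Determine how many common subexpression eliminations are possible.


CSE count = total expressions - unique expressions
= 26 - 12 = 14

14


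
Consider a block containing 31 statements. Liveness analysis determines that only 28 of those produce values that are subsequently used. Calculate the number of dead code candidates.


Dead code = total statements - live definitions
= 31 - 28 = 3

3


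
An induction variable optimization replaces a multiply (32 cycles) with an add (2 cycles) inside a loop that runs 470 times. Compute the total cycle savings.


Per-iteration saving = 32 - 2 = 30
Total saved = 470 * 30 = 14100

14100


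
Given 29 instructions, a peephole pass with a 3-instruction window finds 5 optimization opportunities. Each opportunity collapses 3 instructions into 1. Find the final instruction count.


Each match removes 2 instructions.
Total removed = 5 * 2 = 10
Remaining = 29 - 10 = 19

19


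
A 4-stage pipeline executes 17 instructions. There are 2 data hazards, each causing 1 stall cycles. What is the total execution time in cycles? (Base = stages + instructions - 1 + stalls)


Base cycles = 4 + 17 - 1 = 20
Total stalls = 2 * 1 = 2
Total = 20 + 2 = 22

22


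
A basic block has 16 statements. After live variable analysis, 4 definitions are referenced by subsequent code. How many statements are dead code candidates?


Dead code = total statements - live definitions
= 16 - 4 = 12

12


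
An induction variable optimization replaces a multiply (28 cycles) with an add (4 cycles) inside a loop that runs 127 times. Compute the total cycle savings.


Per-iteration saving = 28 - 4 = 24
Total saved = 127 * 24 = 3048

3048


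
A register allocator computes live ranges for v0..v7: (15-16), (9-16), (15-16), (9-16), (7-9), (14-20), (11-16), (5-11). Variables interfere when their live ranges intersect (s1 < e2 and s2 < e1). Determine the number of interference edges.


Check all pairs for overlapping intervals.
Two intervals (s1,e1) and (s2,e2) overlap if s1 < e2 and s2 < e1.
v0 (15-16) vs v1..v7: overlaps v1, v2, v3, v5, v6 -> 5
v1 (9-16) vs v2..v7: overlaps v2, v3, v5, v6, v7 -> 5
v2 (15-16) vs v3..v7: overlaps v3, v5, v6 -> 3
v3 (9-16) vs v4..v7: overlaps v5, v6, v7 -> 3
v4 (7-9) vs v5..v7: overlaps v7 -> 1
v5 (14-20) vs v6..v7: overlaps v6 -> 1
v6 (11-16) vs v7: overlaps none -> 0
Total overlapping pairs = 5 + 5 + 3 + 3 + 1 + 1 + 0 = 18

18


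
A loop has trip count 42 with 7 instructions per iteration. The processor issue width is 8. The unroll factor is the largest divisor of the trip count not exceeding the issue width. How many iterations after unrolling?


Largest divisor of 42 <= 8 is 7
New iterations = 42 / 7 = 6

6


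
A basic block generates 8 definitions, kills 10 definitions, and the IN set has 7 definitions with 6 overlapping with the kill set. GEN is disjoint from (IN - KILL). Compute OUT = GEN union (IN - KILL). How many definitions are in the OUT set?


IN - KILL: 7 - 6 = 1 surviving definitions
OUT = GEN + surviving = 8 + 1 = 9

9


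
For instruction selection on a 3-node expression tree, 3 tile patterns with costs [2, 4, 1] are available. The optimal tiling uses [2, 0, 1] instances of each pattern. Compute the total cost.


Total cost = sum(count_i * cost_i)
= 2*2 + 0*4 + 1*1
= 5

5


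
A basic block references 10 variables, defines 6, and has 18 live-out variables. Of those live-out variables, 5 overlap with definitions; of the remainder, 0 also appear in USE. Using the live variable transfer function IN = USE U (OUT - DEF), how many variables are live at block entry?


OUT - DEF: 18 - 5 = 13
|IN| = |USE| + |OUT - DEF| - |USE ∩ (OUT - DEF)| = 10 + 13 - 0 = 23

23


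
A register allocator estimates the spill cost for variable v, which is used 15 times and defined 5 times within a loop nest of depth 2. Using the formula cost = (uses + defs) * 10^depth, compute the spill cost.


uses + defs = 15 + 5 = 20
10^2 = 100
Spill cost = 20 * 100 = 2000

2000


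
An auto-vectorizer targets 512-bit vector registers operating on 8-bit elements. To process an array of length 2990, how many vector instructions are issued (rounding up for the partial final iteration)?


Width = 512 / 8 = 64 elements per vector op
Iterations = ceil(2990 / 64) = 47

47


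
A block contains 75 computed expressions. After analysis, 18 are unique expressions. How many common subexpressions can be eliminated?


CSE count = total expressions - unique expressions
= 75 - 18 = 57

57


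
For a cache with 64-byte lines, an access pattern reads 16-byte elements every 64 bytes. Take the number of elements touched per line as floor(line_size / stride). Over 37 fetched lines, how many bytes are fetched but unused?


Elements per line = floor(64 / 64) = 1
Bytes used per line = 1 * 16 = 16
Wasted per line = 64 - 16 = 48
Total wasted = 48 * 37 = 1776

1776


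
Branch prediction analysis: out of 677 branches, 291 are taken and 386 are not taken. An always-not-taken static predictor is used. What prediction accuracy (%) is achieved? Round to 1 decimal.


Predictor: always-not-taken
Correct predictions = 386
Accuracy = 386 / 677 * 100 = 57.0%

57.0


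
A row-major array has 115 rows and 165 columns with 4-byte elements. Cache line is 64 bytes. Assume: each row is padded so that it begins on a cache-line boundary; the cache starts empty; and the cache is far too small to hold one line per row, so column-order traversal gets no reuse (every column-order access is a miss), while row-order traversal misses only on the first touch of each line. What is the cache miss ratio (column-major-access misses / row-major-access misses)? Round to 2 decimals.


Each row occupies 165 * 4 = 660 bytes and starts on a line boundary, so it spans ceil(660 / 64) = 11 cache lines.
Row-major traversal misses (one per line touched): 115 * ceil(165 * 4 / 64) = 1265
Column-major traversal misses (no reuse, every access misses): 115 * 165 = 18975
Ratio = 18975 / 1265 = 15.0

15.0


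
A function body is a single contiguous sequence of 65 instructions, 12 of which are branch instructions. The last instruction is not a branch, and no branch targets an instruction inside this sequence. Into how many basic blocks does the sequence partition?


With no in-sequence branch targets, the leaders are the first instruction plus the instruction after each branch.
Number of basic blocks = branches + 1
= 12 + 1 = 13

13


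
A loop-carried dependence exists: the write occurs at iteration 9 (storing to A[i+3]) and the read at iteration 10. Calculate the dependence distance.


Distance = read iteration - write iteration
= 10 - 9 = 1

1


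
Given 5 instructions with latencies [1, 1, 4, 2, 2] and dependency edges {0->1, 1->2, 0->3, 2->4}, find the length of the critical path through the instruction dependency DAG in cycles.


Compute longest path through dependency graph: dist(Ik) = max over predecessors of dist + latency(Ik).
dist(I0) = latency 1 = 1
dist(I1) = dist(I0) + 1 = 1 + 1 = 2
dist(I2) = dist(I1) + 4 = 2 + 4 = 6
dist(I3) = dist(I0) + 2 = 1 + 2 = 3
dist(I4) = dist(I2) + 2 = 6 + 2 = 8
Critical path = max dist = 8

8


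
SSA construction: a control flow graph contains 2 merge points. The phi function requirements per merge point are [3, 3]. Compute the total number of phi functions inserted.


Total phi functions = sum of phi functions at each join node
= 3 + 3 = 6

6


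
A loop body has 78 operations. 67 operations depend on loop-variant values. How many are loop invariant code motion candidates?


Invariant candidates = total - loop-dependent
= 78 - 67 = 11

11


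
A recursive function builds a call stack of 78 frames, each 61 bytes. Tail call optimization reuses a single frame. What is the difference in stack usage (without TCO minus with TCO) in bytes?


Without TCO: 78 * 61 = 4758 bytes
With TCO: reuse 1 frame = 61 bytes
Savings = 4758 - 61 = 4697

4697


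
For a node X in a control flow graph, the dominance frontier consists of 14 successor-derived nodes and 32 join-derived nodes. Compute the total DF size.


DF(X) = direct successor contributions + join point contributions
= 14 + 32 = 46

46


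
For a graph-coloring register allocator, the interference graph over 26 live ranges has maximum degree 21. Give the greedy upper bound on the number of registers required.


Greedy coloring never needs more than (max_degree + 1) colors: when coloring a vertex, at most max_degree neighbors are already colored.
Upper bound = 21 + 1 = 22

22


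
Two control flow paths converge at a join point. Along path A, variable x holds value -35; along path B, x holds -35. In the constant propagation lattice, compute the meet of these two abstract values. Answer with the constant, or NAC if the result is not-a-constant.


Meet operation: if both paths give the same constant, result is that constant; if they differ, result is NAC (not-a-constant).
Path A: -35, Path B: -35 -> equal
Result: constant -> -35

-35


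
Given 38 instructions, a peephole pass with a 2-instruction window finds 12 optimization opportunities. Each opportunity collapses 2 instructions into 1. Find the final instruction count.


Each match removes 1 instructions.
Total removed = 12 * 1 = 12
Remaining = 38 - 12 = 26

26


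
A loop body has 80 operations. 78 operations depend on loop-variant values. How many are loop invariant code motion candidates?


Invariant candidates = total - loop-dependent
= 80 - 78 = 2

2


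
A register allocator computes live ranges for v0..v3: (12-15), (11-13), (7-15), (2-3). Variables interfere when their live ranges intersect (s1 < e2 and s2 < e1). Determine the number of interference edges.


Check all pairs for overlapping intervals.
Two intervals (s1,e1) and (s2,e2) overlap if s1 < e2 and s2 < e1.
v0 (12-15) vs v1..v3: overlaps v1, v2 -> 2
v1 (11-13) vs v2..v3: overlaps v2 -> 1
v2 (7-15) vs v3: overlaps none -> 0
Total overlapping pairs = 2 + 1 + 0 = 3

3


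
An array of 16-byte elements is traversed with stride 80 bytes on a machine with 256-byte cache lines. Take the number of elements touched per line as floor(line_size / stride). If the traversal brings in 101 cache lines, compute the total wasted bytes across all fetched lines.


Elements per line = floor(256 / 80) = 3
Bytes used per line = 3 * 16 = 48
Wasted per line = 256 - 48 = 208
Total wasted = 208 * 101 = 21008

21008


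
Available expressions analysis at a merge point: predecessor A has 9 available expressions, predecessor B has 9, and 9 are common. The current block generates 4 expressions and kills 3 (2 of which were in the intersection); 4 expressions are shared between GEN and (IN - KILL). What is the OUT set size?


IN = intersection of predecessors = 9
IN - KILL = 9 - 2 = 7
|OUT| = |GEN| + |IN - KILL| - |GEN ∩ (IN - KILL)| = 4 + 7 - 4 = 7

7


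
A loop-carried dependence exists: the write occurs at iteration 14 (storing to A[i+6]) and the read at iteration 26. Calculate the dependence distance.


Distance = read iteration - write iteration
= 26 - 14 = 12

12


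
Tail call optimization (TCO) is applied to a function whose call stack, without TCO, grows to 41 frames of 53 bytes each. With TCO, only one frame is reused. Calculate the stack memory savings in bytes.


Without TCO: 41 * 53 = 2173 bytes
With TCO: reuse 1 frame = 53 bytes
Savings = 2173 - 53 = 2120

2120


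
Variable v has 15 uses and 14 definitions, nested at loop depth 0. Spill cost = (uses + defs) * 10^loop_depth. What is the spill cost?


uses + defs = 15 + 14 = 29
10^0 = 1
Spill cost = 29 * 1 = 29

29


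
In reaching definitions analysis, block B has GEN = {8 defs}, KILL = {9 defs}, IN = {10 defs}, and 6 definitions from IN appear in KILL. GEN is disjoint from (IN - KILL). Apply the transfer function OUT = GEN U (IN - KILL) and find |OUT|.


IN - KILL: 10 - 6 = 4 surviving definitions
OUT = GEN + surviving = 8 + 4 = 12

12


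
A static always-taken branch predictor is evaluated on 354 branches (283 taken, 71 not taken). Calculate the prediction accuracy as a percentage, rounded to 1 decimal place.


Predictor: always-taken
Correct predictions = 283
Accuracy = 283 / 354 * 100 = 79.9%

79.9


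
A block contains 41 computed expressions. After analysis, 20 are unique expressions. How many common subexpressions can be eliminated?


CSE count = total expressions - unique expressions
= 41 - 20 = 21

21


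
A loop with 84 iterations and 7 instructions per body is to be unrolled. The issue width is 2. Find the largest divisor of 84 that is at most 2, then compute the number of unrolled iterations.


Largest divisor of 84 <= 2 is 2
New iterations = 84 / 2 = 42

42


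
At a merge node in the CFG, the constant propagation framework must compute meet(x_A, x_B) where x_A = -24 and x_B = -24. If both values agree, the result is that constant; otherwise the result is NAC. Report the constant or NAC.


Meet operation: if both paths give the same constant, result is that constant; if they differ, result is NAC (not-a-constant).
Path A: -24, Path B: -24 -> equal
Result: constant -> -24

-24


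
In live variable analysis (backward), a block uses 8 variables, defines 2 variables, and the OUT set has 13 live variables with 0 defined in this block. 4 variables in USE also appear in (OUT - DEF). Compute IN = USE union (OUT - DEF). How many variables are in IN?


OUT - DEF: 13 - 0 = 13
|IN| = |USE| + |OUT - DEF| - |USE ∩ (OUT - DEF)| = 8 + 13 - 4 = 17

17


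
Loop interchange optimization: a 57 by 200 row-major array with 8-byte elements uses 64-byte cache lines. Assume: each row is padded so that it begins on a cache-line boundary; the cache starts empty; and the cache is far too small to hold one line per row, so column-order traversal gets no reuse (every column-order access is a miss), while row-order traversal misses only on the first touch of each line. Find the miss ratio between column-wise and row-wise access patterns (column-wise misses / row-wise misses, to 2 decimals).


Each row occupies 200 * 8 = 1600 bytes and starts on a line boundary, so it spans ceil(1600 / 64) = 25 cache lines.
Row-major traversal misses (one per line touched): 57 * ceil(200 * 8 / 64) = 1425
Column-major traversal misses (no reuse, every access misses): 57 * 200 = 11400
Ratio = 11400 / 1425 = 8.0

8.0


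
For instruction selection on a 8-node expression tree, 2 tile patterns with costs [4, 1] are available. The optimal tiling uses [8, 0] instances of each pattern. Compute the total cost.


Total cost = sum(count_i * cost_i)
= 8*4 + 0*1
= 32

32


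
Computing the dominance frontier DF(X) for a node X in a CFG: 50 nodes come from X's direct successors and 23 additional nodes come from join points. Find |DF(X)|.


DF(X) = direct successor contributions + join point contributions
= 50 + 23 = 73

73


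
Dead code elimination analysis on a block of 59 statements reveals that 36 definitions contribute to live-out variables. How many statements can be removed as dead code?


Dead code = total statements - live definitions
= 59 - 36 = 23

23


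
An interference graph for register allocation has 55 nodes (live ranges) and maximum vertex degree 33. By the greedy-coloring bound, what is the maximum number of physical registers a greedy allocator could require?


Greedy coloring never needs more than (max_degree + 1) colors: when coloring a vertex, at most max_degree neighbors are already colored.
Upper bound = 33 + 1 = 34

34


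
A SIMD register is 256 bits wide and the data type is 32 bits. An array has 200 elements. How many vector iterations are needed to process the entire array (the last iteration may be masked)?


Width = 256 / 32 = 8 elements per vector op
Iterations = ceil(200 / 8) = 25

25


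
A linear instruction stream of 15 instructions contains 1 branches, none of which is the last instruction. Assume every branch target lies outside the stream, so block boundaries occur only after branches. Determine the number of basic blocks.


With no in-sequence branch targets, the leaders are the first instruction plus the instruction after each branch.
Number of basic blocks = branches + 1
= 1 + 1 = 2

2


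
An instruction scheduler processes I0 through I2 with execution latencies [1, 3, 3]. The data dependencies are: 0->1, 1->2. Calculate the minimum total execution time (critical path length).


Compute longest path through dependency graph: dist(Ik) = max over predecessors of dist + latency(Ik).
dist(I0) = latency 1 = 1
dist(I1) = dist(I0) + 3 = 1 + 3 = 4
dist(I2) = dist(I1) + 3 = 4 + 3 = 7
Critical path = max dist = 7

7


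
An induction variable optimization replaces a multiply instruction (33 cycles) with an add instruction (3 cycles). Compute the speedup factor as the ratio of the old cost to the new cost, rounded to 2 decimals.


Ratio = mult_cost / add_cost = 33 / 3 = 11.0

11.0


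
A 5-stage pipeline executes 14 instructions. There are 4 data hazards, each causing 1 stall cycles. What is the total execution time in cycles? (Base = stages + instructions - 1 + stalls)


Base cycles = 5 + 14 - 1 = 18
Total stalls = 4 * 1 = 4
Total = 18 + 4 = 22

22


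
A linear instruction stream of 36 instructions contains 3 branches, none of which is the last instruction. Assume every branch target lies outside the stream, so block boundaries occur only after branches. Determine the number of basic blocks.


With no in-sequence branch targets, the leaders are the first instruction plus the instruction after each branch.
Number of basic blocks = branches + 1
= 3 + 1 = 4

4


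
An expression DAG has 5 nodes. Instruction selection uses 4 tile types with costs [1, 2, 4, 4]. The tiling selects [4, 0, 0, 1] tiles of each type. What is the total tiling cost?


Total cost = sum(count_i * cost_i)
= 4*1 + 0*2 + 0*4 + 1*4
= 8

8


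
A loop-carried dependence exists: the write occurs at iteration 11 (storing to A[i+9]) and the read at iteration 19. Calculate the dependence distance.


Distance = read iteration - write iteration
= 19 - 11 = 8

8


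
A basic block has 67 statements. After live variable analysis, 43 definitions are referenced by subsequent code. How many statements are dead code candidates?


Dead code = total statements - live definitions
= 67 - 43 = 24

24


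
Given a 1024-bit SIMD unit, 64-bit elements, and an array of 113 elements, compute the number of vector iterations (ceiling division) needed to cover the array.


Width = 1024 / 64 = 16 elements per vector op
Iterations = ceil(113 / 16) = 8

8


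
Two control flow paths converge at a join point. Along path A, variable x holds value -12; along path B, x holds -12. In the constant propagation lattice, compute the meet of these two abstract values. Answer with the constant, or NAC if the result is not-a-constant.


Meet operation: if both paths give the same constant, result is that constant; if they differ, result is NAC (not-a-constant).
Path A: -12, Path B: -12 -> equal
Result: constant -> -12

-12


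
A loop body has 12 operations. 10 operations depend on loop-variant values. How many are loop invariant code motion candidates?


Invariant candidates = total - loop-dependent
= 12 - 10 = 2

2


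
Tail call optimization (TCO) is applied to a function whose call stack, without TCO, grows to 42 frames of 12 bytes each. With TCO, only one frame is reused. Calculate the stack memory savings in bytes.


Without TCO: 42 * 12 = 504 bytes
With TCO: reuse 1 frame = 12 bytes
Savings = 504 - 12 = 492

492


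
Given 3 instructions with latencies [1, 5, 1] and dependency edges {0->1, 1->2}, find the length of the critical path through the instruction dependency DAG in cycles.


Compute longest path through dependency graph: dist(Ik) = max over predecessors of dist + latency(Ik).
dist(I0) = latency 1 = 1
dist(I1) = dist(I0) + 5 = 1 + 5 = 6
dist(I2) = dist(I1) + 1 = 6 + 1 = 7
Critical path = max dist = 7

7


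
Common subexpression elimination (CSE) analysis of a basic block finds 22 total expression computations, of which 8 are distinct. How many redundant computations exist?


CSE count = total expressions - unique expressions
= 22 - 8 = 14

14


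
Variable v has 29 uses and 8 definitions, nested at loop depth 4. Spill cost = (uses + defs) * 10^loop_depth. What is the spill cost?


uses + defs = 29 + 8 = 37
10^4 = 10000
Spill cost = 37 * 10000 = 370000

370000


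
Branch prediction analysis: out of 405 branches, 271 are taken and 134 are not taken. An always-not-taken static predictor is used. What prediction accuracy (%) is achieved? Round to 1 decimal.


Predictor: always-not-taken
Correct predictions = 134
Accuracy = 134 / 405 * 100 = 33.1%

33.1


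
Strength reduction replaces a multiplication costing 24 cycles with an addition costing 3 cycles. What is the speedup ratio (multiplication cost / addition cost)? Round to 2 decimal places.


Ratio = mult_cost / add_cost = 24 / 3 = 8.0

8.0


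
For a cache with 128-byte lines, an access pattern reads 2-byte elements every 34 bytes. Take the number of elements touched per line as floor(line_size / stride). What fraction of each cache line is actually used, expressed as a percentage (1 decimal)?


Elements per cache line = floor(128 / 34) = 3
Bytes used = 3 * 2 = 6
Utilization = 6 / 128 * 100 = 4.7%

4.7


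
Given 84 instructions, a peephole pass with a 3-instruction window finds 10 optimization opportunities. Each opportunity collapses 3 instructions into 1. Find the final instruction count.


Each match removes 2 instructions.
Total removed = 10 * 2 = 20
Remaining = 84 - 20 = 64

64
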